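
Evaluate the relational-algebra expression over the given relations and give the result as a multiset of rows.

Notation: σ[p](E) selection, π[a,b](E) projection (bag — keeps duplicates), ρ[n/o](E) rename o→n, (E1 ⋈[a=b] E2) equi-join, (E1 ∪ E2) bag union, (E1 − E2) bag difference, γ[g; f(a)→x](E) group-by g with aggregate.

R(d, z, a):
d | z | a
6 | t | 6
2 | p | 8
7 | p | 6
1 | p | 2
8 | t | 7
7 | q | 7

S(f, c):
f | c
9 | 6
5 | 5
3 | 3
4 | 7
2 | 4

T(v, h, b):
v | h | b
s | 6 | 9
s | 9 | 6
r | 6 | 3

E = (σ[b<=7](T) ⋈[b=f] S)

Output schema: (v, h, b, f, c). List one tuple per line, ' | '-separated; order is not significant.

Subexpression sizes:
  T → 3
  σ[b<=7](T) → 2
  S → 5
  (σ[b<=7](T) ⋈[b=f] S) → 1

== RESULT ==
v | h | b | f | c
r | 6 | 3 | 3 | 3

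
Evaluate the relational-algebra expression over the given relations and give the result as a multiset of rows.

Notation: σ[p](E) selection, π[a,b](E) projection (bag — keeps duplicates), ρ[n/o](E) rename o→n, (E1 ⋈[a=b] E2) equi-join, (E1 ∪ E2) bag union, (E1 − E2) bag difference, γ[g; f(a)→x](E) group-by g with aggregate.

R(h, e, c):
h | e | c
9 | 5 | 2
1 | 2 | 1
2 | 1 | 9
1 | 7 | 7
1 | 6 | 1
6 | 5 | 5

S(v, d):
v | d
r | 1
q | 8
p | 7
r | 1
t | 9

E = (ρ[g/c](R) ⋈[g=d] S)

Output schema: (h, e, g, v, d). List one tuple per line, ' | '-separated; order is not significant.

Per-node cardinality:
  R → 6
  ρ[g/c](R) → 6
  S → 5
  (ρ[g/c](R) ⋈[g=d] S) → 6

== RESULT ==
h | e | g | v | d
1 | 2 | 1 | r | 1
1 | 2 | 1 | r | 1
1 | 6 | 1 | r | 1
1 | 6 | 1 | r | 1
1 | 7 | 7 | p | 7
2 | 1 | 9 | t | 9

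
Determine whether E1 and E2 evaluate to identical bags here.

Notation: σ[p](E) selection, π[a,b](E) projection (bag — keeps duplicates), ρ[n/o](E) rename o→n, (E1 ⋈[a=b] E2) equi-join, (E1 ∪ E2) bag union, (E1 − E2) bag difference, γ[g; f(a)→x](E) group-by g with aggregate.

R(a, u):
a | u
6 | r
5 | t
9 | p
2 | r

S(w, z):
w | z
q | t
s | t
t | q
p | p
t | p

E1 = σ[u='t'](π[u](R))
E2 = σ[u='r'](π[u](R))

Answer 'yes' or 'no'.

E1 row counts bottom-up:
  R → 4
  π[u](R) → 4
  σ[u='t'](π[u](R)) → 1
E2 row counts bottom-up:
  R → 4
  π[u](R) → 4
  σ[u='r'](π[u](R)) → 2

E1 result:
u
t
E2 result:
u
r
r
Witness: ('t',) appears 1× in E1 but 0× in E2.

no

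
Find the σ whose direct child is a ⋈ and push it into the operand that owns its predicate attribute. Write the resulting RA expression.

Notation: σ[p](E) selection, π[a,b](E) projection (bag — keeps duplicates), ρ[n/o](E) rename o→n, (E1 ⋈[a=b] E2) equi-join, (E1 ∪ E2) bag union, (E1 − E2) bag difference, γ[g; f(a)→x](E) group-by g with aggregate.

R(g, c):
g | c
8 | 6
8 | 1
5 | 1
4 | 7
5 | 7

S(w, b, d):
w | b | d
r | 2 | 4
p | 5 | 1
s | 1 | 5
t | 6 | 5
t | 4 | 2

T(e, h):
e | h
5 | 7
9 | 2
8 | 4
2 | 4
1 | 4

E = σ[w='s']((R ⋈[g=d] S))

σ filters on w, owned by the right side.
E' = (R ⋈[g=d] σ[w='s'](S))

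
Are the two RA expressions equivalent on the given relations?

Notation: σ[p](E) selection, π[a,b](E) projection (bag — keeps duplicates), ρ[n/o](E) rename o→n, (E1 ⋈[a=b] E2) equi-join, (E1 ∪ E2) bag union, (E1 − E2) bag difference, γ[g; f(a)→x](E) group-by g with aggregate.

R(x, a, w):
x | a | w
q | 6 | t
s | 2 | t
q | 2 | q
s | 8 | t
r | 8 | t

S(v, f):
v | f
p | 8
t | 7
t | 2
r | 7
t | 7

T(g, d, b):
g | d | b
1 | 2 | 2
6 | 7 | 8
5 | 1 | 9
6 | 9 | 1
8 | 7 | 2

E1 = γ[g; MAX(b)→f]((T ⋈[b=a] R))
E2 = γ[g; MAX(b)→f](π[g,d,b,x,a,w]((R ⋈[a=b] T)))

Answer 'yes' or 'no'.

E1 per-node cardinality:
  T → 5
  R → 5
  (T ⋈[b=a] R) → 6
  γ[g; MAX(b)→f]((T ⋈[b=a] R)) → 3
E2 per-node cardinality:
  R → 5
  T → 5
  (R ⋈[a=b] T) → 6
  π[g,d,b,x,a,w]((R ⋈[a=b] T)) → 6
  γ[g; MAX(b)→f](π[g,d,b,x,a,w]((R ⋈[a=b] T))) → 3

E1 and E2 produce the same multiset:
g | f
1 | 2
6 | 8
8 | 2

yes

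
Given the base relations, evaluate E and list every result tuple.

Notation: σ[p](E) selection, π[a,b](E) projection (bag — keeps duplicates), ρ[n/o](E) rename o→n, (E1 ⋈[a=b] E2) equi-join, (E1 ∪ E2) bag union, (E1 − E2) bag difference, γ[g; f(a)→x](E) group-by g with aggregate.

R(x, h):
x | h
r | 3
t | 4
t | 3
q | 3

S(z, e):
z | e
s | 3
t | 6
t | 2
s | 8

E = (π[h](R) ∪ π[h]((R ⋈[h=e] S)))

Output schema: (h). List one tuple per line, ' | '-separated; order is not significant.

Row counts bottom-up:
  R → 4
  π[h](R) → 4
  R → 4
  S → 4
  (R ⋈[h=e] S) → 3
  π[h]((R ⋈[h=e] S)) → 3
  (π[h](R) ∪ π[h]((R ⋈[h=e] S))) → 7

== RESULT ==
h
3
3
3
3
3
3
4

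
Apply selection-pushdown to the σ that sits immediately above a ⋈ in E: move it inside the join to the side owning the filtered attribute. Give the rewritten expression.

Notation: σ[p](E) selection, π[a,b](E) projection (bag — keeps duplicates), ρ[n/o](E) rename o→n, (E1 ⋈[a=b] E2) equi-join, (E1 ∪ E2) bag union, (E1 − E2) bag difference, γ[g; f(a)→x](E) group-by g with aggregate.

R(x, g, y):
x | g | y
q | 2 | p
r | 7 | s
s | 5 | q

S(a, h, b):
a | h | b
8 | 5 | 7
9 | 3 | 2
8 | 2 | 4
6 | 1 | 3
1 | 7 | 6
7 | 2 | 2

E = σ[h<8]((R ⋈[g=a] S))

σ filters on h, owned by the right side.
E' = (R ⋈[g=a] σ[h<8](S))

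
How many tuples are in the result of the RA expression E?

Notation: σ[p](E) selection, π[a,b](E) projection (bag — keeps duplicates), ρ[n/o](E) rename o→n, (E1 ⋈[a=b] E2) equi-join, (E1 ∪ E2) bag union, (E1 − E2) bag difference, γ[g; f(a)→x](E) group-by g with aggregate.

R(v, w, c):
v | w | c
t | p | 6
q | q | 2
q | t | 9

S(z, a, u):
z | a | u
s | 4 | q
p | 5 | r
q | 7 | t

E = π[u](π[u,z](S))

Per-node cardinality:
  S → 3
  π[u,z](S) → 3
  π[u](π[u,z](S)) → 3

|E| = 3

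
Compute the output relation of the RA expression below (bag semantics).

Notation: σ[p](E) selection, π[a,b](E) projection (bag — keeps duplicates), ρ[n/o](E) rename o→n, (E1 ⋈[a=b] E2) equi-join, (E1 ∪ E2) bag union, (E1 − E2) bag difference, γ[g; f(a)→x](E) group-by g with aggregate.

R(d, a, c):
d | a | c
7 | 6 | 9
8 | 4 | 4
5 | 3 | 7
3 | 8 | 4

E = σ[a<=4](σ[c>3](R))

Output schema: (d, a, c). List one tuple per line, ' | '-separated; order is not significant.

Row counts bottom-up:
  R → 4
  σ[c>3](R) → 4
  σ[a<=4](σ[c>3](R)) → 2

== RESULT ==
d | a | c
5 | 3 | 7
8 | 4 | 4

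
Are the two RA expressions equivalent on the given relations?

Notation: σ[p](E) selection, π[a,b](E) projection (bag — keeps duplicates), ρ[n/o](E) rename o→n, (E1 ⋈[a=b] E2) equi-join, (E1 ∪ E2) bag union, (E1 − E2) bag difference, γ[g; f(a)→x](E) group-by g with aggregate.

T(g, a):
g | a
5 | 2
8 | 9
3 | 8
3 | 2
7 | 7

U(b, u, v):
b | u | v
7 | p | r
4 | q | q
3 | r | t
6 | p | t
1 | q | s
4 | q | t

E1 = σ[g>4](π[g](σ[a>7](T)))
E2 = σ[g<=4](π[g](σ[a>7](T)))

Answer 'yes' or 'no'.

E1 subexpression sizes:
  T → 5
  σ[a>7](T) → 2
  π[g](σ[a>7](T)) → 2
  σ[g>4](π[g](σ[a>7](T))) → 1
E2 subexpression sizes:
  T → 5
  σ[a>7](T) → 2
  π[g](σ[a>7](T)) → 2
  σ[g<=4](π[g](σ[a>7](T))) → 1

E1 result:
g
8
E2 result:
g
3
Witness: (8,) appears 1× in E1 but 0× in E2.

no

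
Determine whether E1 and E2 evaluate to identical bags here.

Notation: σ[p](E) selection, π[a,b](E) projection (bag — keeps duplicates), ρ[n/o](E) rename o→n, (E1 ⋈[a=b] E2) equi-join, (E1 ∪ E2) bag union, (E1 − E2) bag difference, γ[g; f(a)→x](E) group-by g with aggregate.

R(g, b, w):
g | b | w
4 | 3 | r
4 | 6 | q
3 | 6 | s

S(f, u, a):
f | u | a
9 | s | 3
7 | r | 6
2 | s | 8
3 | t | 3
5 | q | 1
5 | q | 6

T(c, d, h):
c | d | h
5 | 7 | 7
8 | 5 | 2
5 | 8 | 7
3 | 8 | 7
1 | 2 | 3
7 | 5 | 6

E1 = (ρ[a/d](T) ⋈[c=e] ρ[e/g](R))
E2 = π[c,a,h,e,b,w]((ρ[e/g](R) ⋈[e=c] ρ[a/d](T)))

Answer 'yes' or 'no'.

E1 per-node cardinality:
  T → 6
  ρ[a/d](T) → 6
  R → 3
  ρ[e/g](R) → 3
  (ρ[a/d](T) ⋈[c=e] ρ[e/g](R)) → 1
E2 per-node cardinality:
  R → 3
  ρ[e/g](R) → 3
  T → 6
  ρ[a/d](T) → 6
  (ρ[e/g](R) ⋈[e=c] ρ[a/d](T)) → 1
  π[c,a,h,e,b,w]((ρ[e/g](R) ⋈[e=c] ρ[a/d](T))) → 1

E1 and E2 produce the same multiset:
c | a | h | e | b | w
3 | 8 | 7 | 3 | 6 | s

yes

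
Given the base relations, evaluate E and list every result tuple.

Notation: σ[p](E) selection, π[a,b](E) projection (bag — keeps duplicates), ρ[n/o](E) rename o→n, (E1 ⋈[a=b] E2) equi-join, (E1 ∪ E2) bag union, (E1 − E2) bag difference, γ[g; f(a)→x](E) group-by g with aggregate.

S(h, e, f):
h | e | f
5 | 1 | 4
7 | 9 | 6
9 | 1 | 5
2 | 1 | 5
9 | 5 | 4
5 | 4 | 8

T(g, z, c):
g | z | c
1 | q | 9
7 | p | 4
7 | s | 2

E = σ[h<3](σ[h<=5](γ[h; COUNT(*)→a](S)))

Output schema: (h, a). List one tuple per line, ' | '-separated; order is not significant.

Per-node cardinality:
  S → 6
  γ[h; COUNT(*)→a](S) → 4
  σ[h<=5](γ[h; COUNT(*)→a](S)) → 2
  σ[h<3](σ[h<=5](γ[h; COUNT(*)→a](S))) → 1

== RESULT ==
h | a
2 | 1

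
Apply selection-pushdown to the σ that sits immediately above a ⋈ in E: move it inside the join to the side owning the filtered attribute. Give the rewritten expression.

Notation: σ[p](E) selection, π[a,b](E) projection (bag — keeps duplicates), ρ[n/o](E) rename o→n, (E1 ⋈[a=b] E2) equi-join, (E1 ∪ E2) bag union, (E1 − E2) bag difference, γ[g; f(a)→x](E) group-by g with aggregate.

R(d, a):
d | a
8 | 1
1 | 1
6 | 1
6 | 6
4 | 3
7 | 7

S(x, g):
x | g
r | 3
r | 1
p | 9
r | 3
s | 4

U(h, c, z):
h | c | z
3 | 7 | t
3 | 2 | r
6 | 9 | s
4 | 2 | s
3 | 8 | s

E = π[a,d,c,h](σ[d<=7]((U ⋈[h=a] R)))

σ filters on d, owned by the right side.
E' = π[a,d,c,h]((U ⋈[h=a] σ[d<=7](R)))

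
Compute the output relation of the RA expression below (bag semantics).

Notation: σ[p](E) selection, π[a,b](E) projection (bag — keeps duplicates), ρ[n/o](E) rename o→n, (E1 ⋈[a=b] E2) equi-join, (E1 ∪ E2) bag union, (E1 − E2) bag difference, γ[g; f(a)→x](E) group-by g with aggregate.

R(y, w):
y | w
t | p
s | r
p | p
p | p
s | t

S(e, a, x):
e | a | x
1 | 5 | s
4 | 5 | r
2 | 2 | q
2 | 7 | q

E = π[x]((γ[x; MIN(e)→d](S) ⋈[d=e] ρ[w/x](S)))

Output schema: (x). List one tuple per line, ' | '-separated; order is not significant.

Per-node cardinality:
  S → 4
  γ[x; MIN(e)→d](S) → 3
  S → 4
  ρ[w/x](S) → 4
  (γ[x; MIN(e)→d](S) ⋈[d=e] ρ[w/x](S)) → 4
  π[x]((γ[x; MIN(e)→d](S) ⋈[d=e] ρ[w/x](S))) → 4

== RESULT ==
x
q
q
r
s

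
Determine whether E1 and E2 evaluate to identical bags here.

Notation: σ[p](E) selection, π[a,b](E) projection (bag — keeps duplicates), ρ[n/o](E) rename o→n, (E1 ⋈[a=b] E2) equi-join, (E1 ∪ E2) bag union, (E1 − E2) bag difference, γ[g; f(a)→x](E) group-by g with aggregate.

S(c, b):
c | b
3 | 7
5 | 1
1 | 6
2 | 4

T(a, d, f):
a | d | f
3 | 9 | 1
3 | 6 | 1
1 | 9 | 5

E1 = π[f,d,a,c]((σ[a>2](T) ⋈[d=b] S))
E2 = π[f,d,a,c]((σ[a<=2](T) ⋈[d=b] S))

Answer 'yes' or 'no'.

E1 stepwise |·|:
  T → 3
  σ[a>2](T) → 2
  S → 4
  (σ[a>2](T) ⋈[d=b] S) → 1
  π[f,d,a,c]((σ[a>2](T) ⋈[d=b] S)) → 1
E2 stepwise |·|:
  T → 3
  σ[a<=2](T) → 1
  S → 4
  (σ[a<=2](T) ⋈[d=b] S) → 0
  π[f,d,a,c]((σ[a<=2](T) ⋈[d=b] S)) → 0

E1 result:
f | d | a | c
1 | 6 | 3 | 1
E2 result:
f | d | a | c
(0 rows)
Witness: (1, 6, 3, 1) appears 1× in E1 but 0× in E2.

no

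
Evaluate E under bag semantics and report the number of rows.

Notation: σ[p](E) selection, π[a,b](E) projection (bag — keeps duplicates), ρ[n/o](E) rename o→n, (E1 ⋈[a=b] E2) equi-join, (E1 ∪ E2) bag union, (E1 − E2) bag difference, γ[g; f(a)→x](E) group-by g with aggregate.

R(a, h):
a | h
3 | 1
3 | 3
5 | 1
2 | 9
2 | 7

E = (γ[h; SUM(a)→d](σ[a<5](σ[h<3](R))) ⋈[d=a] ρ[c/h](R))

Row counts bottom-up:
  R → 5
  σ[h<3](R) → 2
  σ[a<5](σ[h<3](R)) → 1
  γ[h; SUM(a)→d](σ[a<5](σ[h<3](R))) → 1
  R → 5
  ρ[c/h](R) → 5
  (γ[h; SUM(a)→d](σ[a<5](σ[h<3](R))) ⋈[d=a] ρ[c/h](R)) → 2

|E| = 2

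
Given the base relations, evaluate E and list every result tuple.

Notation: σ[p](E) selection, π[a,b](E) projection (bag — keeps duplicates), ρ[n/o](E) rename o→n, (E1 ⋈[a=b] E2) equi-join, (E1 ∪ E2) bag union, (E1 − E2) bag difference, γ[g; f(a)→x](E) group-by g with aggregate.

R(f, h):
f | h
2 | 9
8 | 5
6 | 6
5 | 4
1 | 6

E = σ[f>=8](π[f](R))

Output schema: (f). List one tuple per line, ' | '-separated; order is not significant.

Row counts bottom-up:
  R → 5
  π[f](R) → 5
  σ[f>=8](π[f](R)) → 1

== RESULT ==
f
8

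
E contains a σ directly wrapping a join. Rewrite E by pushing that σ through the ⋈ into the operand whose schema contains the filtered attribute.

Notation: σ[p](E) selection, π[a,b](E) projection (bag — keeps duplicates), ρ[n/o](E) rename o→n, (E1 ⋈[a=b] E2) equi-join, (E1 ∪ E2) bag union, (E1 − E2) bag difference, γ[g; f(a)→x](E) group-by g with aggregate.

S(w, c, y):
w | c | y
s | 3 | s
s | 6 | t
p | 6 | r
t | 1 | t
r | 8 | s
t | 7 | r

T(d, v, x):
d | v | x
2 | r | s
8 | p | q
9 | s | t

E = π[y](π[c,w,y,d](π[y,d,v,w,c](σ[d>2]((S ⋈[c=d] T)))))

σ filters on d, owned by the right side.
E' = π[y](π[c,w,y,d](π[y,d,v,w,c]((S ⋈[c=d] σ[d>2](T)))))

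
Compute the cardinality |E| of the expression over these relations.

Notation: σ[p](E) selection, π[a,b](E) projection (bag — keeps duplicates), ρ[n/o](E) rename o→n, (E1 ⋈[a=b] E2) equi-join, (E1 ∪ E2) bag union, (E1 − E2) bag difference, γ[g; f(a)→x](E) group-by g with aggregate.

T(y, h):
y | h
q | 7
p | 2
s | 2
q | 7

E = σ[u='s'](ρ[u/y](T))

Row counts bottom-up:
  T → 4
  ρ[u/y](T) → 4
  σ[u='s'](ρ[u/y](T)) → 1

|E| = 1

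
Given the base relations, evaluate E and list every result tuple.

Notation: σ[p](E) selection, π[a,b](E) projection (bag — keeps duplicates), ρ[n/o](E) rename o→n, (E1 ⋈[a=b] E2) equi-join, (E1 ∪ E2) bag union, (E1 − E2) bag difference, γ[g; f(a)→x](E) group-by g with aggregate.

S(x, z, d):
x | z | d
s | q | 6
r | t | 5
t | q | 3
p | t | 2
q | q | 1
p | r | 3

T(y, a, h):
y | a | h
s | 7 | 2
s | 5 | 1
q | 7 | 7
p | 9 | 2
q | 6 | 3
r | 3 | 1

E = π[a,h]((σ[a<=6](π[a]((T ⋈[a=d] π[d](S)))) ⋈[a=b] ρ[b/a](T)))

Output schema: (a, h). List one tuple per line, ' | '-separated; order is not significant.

Row counts bottom-up:
  T → 6
  S → 6
  π[d](S) → 6
  (T ⋈[a=d] π[d](S)) → 4
  π[a]((T ⋈[a=d] π[d](S))) → 4
  σ[a<=6](π[a]((T ⋈[a=d] π[d](S)))) → 4
  T → 6
  ρ[b/a](T) → 6
  (σ[a<=6](π[a]((T ⋈[a=d] π[d](S)))) ⋈[a=b] ρ[b/a](T)) → 4
  π[a,h]((σ[a<=6](π[a]((T ⋈[a=d] π[d](S)))) ⋈[a=b] ρ[b/a](T))) → 4

== RESULT ==
a | h
3 | 1
3 | 1
5 | 1
6 | 3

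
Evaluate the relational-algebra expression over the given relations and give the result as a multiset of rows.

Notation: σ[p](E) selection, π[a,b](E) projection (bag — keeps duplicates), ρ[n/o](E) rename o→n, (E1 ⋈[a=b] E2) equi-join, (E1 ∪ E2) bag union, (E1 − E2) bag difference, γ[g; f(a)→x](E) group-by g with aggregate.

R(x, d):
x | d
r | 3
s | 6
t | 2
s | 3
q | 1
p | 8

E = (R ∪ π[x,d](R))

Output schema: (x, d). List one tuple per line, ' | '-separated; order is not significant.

Row counts bottom-up:
  R → 6
  R → 6
  π[x,d](R) → 6
  (R ∪ π[x,d](R)) → 12

== RESULT ==
x | d
p | 8
p | 8
q | 1
q | 1
r | 3
r | 3
s | 3
s | 3
s | 6
s | 6
t | 2
t | 2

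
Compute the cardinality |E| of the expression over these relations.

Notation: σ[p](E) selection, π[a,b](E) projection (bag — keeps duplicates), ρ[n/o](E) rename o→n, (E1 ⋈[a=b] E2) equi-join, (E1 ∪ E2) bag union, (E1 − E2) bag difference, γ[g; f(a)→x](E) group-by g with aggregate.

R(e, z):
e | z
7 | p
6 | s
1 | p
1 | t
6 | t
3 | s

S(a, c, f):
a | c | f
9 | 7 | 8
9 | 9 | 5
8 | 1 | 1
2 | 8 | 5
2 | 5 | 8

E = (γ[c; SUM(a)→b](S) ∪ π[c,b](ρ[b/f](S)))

Subexpression sizes:
  S → 5
  γ[c; SUM(a)→b](S) → 5
  S → 5
  ρ[b/f](S) → 5
  π[c,b](ρ[b/f](S)) → 5
  (γ[c; SUM(a)→b](S) ∪ π[c,b](ρ[b/f](S))) → 10

|E| = 10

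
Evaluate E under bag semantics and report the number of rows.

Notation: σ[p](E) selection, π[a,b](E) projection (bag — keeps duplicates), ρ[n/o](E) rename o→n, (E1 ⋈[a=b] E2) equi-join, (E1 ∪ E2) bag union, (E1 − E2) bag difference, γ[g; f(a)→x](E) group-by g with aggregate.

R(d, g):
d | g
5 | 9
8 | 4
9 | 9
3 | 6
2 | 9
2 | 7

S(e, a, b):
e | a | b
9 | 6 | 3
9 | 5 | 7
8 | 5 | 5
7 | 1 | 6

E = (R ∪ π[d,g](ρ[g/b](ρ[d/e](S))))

Per-node cardinality:
  R → 6
  S → 4
  ρ[d/e](S) → 4
  ρ[g/b](ρ[d/e](S)) → 4
  π[d,g](ρ[g/b](ρ[d/e](S))) → 4
  (R ∪ π[d,g](ρ[g/b](ρ[d/e](S)))) → 10

|E| = 10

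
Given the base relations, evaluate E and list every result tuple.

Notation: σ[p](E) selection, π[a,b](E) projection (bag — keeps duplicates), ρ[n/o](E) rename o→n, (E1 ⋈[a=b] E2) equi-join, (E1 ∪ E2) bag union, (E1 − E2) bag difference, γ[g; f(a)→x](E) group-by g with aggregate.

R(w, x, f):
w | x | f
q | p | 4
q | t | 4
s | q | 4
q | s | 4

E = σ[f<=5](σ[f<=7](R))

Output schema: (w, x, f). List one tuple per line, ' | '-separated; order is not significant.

Subexpression sizes:
  R → 4
  σ[f<=7](R) → 4
  σ[f<=5](σ[f<=7](R)) → 4

== RESULT ==
w | x | f
q | p | 4
q | s | 4
q | t | 4
s | q | 4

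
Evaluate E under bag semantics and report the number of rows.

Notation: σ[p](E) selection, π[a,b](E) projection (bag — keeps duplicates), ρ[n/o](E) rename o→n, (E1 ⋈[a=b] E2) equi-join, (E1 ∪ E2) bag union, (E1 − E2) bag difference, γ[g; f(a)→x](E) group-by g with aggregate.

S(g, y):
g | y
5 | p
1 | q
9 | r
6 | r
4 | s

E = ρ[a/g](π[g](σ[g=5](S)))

Per-node cardinality:
  S → 5
  σ[g=5](S) → 1
  π[g](σ[g=5](S)) → 1
  ρ[a/g](π[g](σ[g=5](S))) → 1

|E| = 1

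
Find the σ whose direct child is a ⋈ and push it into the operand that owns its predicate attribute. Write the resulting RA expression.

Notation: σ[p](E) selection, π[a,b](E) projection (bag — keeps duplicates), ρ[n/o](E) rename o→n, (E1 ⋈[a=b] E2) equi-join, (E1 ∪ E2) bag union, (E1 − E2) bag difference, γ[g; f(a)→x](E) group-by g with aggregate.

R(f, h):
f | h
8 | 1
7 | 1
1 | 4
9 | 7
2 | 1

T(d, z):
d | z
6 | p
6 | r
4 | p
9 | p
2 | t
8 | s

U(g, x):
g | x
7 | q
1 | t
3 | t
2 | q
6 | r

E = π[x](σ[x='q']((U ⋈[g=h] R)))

σ filters on x, owned by the left side.
E' = π[x]((σ[x='q'](U) ⋈[g=h] R))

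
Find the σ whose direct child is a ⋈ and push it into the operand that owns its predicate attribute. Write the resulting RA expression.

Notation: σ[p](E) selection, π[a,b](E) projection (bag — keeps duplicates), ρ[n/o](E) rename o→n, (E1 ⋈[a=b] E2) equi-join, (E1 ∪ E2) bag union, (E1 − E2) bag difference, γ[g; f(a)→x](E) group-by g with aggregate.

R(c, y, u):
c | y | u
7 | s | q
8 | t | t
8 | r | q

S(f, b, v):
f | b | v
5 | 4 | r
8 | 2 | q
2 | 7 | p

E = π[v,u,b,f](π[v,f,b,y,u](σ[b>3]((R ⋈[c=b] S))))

σ filters on b, owned by the right side.
E' = π[v,u,b,f](π[v,f,b,y,u]((R ⋈[c=b] σ[b>3](S))))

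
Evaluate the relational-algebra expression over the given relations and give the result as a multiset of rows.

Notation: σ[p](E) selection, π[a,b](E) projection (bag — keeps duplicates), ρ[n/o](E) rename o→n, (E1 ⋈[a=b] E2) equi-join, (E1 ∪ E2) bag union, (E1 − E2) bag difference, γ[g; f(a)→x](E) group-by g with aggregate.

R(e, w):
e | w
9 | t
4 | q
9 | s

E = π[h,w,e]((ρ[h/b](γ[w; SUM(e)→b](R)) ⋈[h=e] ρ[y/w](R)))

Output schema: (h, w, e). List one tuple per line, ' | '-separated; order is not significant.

Per-node cardinality:
  R → 3
  γ[w; SUM(e)→b](R) → 3
  ρ[h/b](γ[w; SUM(e)→b](R)) → 3
  R → 3
  ρ[y/w](R) → 3
  (ρ[h/b](γ[w; SUM(e)→b](R)) ⋈[h=e] ρ[y/w](R)) → 5
  π[h,w,e]((ρ[h/b](γ[w; SUM(e)→b](R)) ⋈[h=e] ρ[y/w](R))) → 5

== RESULT ==
h | w | e
4 | q | 4
9 | s | 9
9 | s | 9
9 | t | 9
9 | t | 9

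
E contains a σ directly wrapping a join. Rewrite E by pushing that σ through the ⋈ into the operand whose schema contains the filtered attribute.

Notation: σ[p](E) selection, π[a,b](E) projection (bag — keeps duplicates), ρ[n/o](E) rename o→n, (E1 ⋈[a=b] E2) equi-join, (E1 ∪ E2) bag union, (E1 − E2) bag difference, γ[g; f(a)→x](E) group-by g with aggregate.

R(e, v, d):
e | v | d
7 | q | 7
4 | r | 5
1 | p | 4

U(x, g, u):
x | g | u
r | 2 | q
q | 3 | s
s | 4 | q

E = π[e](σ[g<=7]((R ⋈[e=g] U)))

σ filters on g, owned by the right side.
E' = π[e]((R ⋈[e=g] σ[g<=7](U)))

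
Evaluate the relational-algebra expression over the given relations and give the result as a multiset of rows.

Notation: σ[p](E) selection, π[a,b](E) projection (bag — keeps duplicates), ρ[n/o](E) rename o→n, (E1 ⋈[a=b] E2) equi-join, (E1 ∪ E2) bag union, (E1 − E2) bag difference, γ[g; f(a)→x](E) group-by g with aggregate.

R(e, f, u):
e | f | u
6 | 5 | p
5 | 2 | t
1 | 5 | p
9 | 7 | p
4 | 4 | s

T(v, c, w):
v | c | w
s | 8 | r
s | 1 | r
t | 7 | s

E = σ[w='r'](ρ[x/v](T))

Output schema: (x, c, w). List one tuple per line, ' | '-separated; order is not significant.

Per-node cardinality:
  T → 3
  ρ[x/v](T) → 3
  σ[w='r'](ρ[x/v](T)) → 2

== RESULT ==
x | c | w
s | 1 | r
s | 8 | r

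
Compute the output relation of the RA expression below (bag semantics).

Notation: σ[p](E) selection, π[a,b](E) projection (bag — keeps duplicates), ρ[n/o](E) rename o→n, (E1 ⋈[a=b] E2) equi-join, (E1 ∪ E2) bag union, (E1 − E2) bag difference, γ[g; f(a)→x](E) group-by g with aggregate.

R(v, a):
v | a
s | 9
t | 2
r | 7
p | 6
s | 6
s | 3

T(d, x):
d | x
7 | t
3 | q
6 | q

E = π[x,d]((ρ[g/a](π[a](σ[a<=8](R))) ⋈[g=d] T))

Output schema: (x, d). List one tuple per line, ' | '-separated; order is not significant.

Row counts bottom-up:
  R → 6
  σ[a<=8](R) → 5
  π[a](σ[a<=8](R)) → 5
  ρ[g/a](π[a](σ[a<=8](R))) → 5
  T → 3
  (ρ[g/a](π[a](σ[a<=8](R))) ⋈[g=d] T) → 4
  π[x,d]((ρ[g/a](π[a](σ[a<=8](R))) ⋈[g=d] T)) → 4

== RESULT ==
x | d
q | 3
q | 6
q | 6
t | 7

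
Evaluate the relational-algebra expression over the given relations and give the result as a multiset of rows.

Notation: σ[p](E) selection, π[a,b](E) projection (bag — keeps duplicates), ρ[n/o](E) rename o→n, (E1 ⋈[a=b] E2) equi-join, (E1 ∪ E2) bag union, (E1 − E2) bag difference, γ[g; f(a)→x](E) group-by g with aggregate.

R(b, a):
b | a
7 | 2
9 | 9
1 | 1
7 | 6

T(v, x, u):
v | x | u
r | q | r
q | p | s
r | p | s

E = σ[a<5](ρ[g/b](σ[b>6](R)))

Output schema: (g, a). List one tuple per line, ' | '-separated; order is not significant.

Subexpression sizes:
  R → 4
  σ[b>6](R) → 3
  ρ[g/b](σ[b>6](R)) → 3
  σ[a<5](ρ[g/b](σ[b>6](R))) → 1

== RESULT ==
g | a
7 | 2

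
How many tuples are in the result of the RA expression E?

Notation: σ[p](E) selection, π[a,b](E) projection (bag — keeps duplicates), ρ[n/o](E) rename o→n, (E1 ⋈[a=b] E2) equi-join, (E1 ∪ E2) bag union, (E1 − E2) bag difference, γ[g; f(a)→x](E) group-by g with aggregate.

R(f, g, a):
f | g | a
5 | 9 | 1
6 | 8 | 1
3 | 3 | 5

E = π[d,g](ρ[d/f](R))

Subexpression sizes:
  R → 3
  ρ[d/f](R) → 3
  π[d,g](ρ[d/f](R)) → 3

|E| = 3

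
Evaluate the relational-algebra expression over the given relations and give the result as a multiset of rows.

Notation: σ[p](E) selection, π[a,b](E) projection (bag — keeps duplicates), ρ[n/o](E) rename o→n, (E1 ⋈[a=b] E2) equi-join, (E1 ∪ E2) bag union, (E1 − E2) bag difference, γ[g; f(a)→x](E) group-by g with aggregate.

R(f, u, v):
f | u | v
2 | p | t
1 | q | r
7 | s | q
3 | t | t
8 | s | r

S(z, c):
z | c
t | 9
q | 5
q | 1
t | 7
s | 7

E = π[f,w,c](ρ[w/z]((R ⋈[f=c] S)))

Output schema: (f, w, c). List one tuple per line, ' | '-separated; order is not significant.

Subexpression sizes:
  R → 5
  S → 5
  (R ⋈[f=c] S) → 3
  ρ[w/z]((R ⋈[f=c] S)) → 3
  π[f,w,c](ρ[w/z]((R ⋈[f=c] S))) → 3

== RESULT ==
f | w | c
1 | q | 1
7 | s | 7
7 | t | 7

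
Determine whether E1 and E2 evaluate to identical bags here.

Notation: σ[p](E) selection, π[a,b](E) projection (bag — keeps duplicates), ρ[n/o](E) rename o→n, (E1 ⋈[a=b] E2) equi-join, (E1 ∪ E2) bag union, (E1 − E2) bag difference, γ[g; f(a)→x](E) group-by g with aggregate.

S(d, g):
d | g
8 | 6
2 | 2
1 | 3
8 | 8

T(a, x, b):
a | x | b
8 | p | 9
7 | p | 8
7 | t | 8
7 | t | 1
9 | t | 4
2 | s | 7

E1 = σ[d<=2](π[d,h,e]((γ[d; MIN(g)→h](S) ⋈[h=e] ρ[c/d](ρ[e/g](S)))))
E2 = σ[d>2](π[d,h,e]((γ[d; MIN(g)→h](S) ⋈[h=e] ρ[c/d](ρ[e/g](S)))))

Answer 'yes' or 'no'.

E1 row counts bottom-up:
  S → 4
  γ[d; MIN(g)→h](S) → 3
  S → 4
  ρ[e/g](S) → 4
  ρ[c/d](ρ[e/g](S)) → 4
  (γ[d; MIN(g)→h](S) ⋈[h=e] ρ[c/d](ρ[e/g](S))) → 3
  π[d,h,e]((γ[d; MIN(g)→h](S) ⋈[h=e] ρ[c/d](ρ[e/g](S)))) → 3
  σ[d<=2](π[d,h,e]((γ[d; MIN(g)→h](S) ⋈[h=e] ρ[c/d](ρ[e/g](S))))) → 2
E2 row counts bottom-up:
  S → 4
  γ[d; MIN(g)→h](S) → 3
  S → 4
  ρ[e/g](S) → 4
  ρ[c/d](ρ[e/g](S)) → 4
  (γ[d; MIN(g)→h](S) ⋈[h=e] ρ[c/d](ρ[e/g](S))) → 3
  π[d,h,e]((γ[d; MIN(g)→h](S) ⋈[h=e] ρ[c/d](ρ[e/g](S)))) → 3
  σ[d>2](π[d,h,e]((γ[d; MIN(g)→h](S) ⋈[h=e] ρ[c/d](ρ[e/g](S))))) → 1

E1 result:
d | h | e
1 | 3 | 3
2 | 2 | 2
E2 result:
d | h | e
8 | 6 | 6
Witness: (8, 6, 6) appears 0× in E1 but 1× in E2.

no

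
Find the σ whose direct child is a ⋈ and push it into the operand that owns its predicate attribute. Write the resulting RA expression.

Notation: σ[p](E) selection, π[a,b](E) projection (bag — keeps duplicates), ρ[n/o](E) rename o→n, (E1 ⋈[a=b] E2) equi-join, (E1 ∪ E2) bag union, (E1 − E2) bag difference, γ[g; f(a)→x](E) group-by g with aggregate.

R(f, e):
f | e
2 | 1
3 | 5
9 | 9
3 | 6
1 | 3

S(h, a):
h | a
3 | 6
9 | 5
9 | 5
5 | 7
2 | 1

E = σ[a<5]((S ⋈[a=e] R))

σ filters on a, owned by the left side.
E' = (σ[a<5](S) ⋈[a=e] R)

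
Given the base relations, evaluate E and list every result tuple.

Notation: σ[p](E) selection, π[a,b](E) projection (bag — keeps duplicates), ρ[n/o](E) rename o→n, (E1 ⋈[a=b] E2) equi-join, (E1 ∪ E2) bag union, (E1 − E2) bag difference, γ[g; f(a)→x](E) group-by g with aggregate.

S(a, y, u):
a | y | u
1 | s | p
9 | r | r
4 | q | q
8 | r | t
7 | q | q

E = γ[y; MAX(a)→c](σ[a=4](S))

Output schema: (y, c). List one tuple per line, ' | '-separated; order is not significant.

Per-node cardinality:
  S → 5
  σ[a=4](S) → 1
  γ[y; MAX(a)→c](σ[a=4](S)) → 1

== RESULT ==
y | c
q | 4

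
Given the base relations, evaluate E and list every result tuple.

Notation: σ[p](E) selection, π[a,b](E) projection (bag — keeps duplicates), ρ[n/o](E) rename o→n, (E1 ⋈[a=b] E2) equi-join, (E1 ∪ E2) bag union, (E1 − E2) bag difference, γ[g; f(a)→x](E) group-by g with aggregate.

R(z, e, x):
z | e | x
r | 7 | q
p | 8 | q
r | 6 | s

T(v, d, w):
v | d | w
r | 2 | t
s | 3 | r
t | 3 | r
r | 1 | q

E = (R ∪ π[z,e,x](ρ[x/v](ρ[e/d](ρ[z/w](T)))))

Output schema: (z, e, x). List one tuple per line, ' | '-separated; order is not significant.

Stepwise |·|:
  R → 3
  T → 4
  ρ[z/w](T) → 4
  ρ[e/d](ρ[z/w](T)) → 4
  ρ[x/v](ρ[e/d](ρ[z/w](T))) → 4
  π[z,e,x](ρ[x/v](ρ[e/d](ρ[z/w](T)))) → 4
  (R ∪ π[z,e,x](ρ[x/v](ρ[e/d](ρ[z/w](T))))) → 7

== RESULT ==
z | e | x
p | 8 | q
q | 1 | r
r | 3 | s
r | 3 | t
r | 6 | s
r | 7 | q
t | 2 | r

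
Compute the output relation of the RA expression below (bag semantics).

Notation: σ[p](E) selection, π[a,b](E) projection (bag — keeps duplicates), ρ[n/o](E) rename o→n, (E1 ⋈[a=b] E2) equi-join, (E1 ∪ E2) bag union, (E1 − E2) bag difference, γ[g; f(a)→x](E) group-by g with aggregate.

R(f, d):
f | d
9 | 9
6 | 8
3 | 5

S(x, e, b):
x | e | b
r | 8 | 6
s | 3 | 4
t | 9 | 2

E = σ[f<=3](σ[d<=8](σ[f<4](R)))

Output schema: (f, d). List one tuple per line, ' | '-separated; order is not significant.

Row counts bottom-up:
  R → 3
  σ[f<4](R) → 1
  σ[d<=8](σ[f<4](R)) → 1
  σ[f<=3](σ[d<=8](σ[f<4](R))) → 1

== RESULT ==
f | d
3 | 5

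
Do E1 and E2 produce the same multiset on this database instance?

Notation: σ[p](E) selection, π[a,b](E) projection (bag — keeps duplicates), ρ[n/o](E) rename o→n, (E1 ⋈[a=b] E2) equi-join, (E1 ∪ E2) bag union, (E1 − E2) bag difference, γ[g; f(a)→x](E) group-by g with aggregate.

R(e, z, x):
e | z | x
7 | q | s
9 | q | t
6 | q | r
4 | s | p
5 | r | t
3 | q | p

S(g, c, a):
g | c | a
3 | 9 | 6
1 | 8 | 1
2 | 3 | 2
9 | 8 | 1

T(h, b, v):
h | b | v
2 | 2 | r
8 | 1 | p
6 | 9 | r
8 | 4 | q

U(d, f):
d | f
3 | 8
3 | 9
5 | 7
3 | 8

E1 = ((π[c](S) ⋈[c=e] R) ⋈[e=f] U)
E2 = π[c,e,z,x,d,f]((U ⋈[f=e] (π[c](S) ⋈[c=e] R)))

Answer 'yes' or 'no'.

E1 stepwise |·|:
  S → 4
  π[c](S) → 4
  R → 6
  (π[c](S) ⋈[c=e] R) → 2
  U → 4
  ((π[c](S) ⋈[c=e] R) ⋈[e=f] U) → 1
E2 stepwise |·|:
  U → 4
  S → 4
  π[c](S) → 4
  R → 6
  (π[c](S) ⋈[c=e] R) → 2
  (U ⋈[f=e] (π[c](S) ⋈[c=e] R)) → 1
  π[c,e,z,x,d,f]((U ⋈[f=e] (π[c](S) ⋈[c=e] R))) → 1

E1 and E2 produce the same multiset:
c | e | z | x | d | f
9 | 9 | q | t | 3 | 9

yes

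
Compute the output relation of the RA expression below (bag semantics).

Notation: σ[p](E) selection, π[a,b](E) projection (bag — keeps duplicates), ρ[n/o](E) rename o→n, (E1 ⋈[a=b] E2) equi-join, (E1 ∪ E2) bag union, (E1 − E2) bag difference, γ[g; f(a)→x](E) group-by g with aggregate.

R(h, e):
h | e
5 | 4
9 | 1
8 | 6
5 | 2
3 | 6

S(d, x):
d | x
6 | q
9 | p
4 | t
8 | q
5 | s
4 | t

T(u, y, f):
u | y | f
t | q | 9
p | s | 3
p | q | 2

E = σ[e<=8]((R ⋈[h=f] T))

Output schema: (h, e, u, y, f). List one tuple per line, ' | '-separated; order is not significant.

Subexpression sizes:
  R → 5
  T → 3
  (R ⋈[h=f] T) → 2
  σ[e<=8]((R ⋈[h=f] T)) → 2

== RESULT ==
h | e | u | y | f
3 | 6 | p | s | 3
9 | 1 | t | q | 9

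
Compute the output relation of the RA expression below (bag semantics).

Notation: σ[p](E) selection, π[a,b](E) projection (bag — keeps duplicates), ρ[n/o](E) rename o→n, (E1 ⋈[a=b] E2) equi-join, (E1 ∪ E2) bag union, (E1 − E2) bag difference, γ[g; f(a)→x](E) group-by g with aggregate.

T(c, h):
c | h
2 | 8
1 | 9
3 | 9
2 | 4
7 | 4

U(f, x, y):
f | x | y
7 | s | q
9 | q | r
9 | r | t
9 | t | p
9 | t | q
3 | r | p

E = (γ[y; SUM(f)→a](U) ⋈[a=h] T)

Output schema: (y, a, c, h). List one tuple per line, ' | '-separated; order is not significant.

Subexpression sizes:
  U → 6
  γ[y; SUM(f)→a](U) → 4
  T → 5
  (γ[y; SUM(f)→a](U) ⋈[a=h] T) → 4

== RESULT ==
y | a | c | h
r | 9 | 1 | 9
r | 9 | 3 | 9
t | 9 | 1 | 9
t | 9 | 3 | 9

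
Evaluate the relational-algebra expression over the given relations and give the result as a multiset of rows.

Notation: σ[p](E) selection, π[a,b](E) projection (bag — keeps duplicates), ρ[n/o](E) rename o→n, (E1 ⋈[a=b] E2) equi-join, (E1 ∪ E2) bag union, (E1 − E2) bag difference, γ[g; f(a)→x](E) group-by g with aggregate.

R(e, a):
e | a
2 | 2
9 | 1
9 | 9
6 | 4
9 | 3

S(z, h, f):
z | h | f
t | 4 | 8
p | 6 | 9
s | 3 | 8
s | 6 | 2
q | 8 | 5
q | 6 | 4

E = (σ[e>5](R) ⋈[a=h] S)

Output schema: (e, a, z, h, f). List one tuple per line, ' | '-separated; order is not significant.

Stepwise |·|:
  R → 5
  σ[e>5](R) → 4
  S → 6
  (σ[e>5](R) ⋈[a=h] S) → 2

== RESULT ==
e | a | z | h | f
6 | 4 | t | 4 | 8
9 | 3 | s | 3 | 8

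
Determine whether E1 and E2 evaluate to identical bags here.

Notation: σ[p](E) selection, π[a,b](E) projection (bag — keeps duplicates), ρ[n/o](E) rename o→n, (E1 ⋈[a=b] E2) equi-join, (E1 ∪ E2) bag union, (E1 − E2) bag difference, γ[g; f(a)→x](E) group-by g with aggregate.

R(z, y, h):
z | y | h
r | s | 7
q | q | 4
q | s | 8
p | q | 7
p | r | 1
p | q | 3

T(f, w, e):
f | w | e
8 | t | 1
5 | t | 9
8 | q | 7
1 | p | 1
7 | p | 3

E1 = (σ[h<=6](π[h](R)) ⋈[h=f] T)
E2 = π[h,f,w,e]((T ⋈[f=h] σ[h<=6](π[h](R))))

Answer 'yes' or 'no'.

E1 per-node cardinality:
  R → 6
  π[h](R) → 6
  σ[h<=6](π[h](R)) → 3
  T → 5
  (σ[h<=6](π[h](R)) ⋈[h=f] T) → 1
E2 per-node cardinality:
  T → 5
  R → 6
  π[h](R) → 6
  σ[h<=6](π[h](R)) → 3
  (T ⋈[f=h] σ[h<=6](π[h](R))) → 1
  π[h,f,w,e]((T ⋈[f=h] σ[h<=6](π[h](R)))) → 1

E1 and E2 produce the same multiset:
h | f | w | e
1 | 1 | p | 1

yes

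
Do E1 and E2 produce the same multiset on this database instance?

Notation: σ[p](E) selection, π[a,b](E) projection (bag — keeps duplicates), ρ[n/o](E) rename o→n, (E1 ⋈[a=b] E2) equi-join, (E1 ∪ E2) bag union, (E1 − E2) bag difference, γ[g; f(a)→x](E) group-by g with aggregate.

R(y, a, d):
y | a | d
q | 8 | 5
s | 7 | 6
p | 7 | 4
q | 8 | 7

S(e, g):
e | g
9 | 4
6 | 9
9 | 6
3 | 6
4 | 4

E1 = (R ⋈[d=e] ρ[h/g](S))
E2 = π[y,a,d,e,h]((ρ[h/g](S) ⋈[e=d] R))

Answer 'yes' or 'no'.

E1 subexpression sizes:
  R → 4
  S → 5
  ρ[h/g](S) → 5
  (R ⋈[d=e] ρ[h/g](S)) → 2
E2 subexpression sizes:
  S → 5
  ρ[h/g](S) → 5
  R → 4
  (ρ[h/g](S) ⋈[e=d] R) → 2
  π[y,a,d,e,h]((ρ[h/g](S) ⋈[e=d] R)) → 2

E1 and E2 produce the same multiset:
y | a | d | e | h
p | 7 | 4 | 4 | 4
s | 7 | 6 | 6 | 9

yes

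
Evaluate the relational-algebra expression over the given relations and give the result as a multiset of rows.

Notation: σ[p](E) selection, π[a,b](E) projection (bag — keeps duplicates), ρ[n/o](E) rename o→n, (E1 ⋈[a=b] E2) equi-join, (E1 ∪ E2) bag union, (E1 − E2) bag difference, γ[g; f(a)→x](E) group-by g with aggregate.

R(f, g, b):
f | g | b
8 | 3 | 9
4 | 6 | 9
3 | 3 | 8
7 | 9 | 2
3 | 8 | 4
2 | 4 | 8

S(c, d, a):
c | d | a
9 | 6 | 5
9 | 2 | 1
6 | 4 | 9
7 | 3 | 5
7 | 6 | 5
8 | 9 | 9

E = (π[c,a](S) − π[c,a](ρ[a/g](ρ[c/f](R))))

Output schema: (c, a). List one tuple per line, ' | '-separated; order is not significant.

Subexpression sizes:
  S → 6
  π[c,a](S) → 6
  R → 6
  ρ[c/f](R) → 6
  ρ[a/g](ρ[c/f](R)) → 6
  π[c,a](ρ[a/g](ρ[c/f](R))) → 6
  (π[c,a](S) − π[c,a](ρ[a/g](ρ[c/f](R)))) → 6

== RESULT ==
c | a
6 | 9
7 | 5
7 | 5
8 | 9
9 | 1
9 | 5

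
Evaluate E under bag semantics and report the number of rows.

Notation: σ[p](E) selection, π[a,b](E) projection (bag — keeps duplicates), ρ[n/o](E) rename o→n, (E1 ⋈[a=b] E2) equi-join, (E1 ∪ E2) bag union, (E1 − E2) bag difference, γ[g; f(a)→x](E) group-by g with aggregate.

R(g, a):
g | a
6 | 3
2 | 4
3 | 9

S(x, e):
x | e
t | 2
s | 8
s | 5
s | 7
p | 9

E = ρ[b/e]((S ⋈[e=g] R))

Stepwise |·|:
  S → 5
  R → 3
  (S ⋈[e=g] R) → 1
  ρ[b/e]((S ⋈[e=g] R)) → 1

|E| = 1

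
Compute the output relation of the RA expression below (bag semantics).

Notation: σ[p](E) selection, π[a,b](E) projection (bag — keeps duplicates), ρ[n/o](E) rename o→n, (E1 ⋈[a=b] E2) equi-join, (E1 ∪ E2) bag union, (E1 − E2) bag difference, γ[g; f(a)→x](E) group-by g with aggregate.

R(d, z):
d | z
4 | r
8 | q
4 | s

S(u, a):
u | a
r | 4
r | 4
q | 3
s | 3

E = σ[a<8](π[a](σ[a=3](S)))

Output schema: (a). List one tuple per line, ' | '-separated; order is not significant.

Row counts bottom-up:
  S → 4
  σ[a=3](S) → 2
  π[a](σ[a=3](S)) → 2
  σ[a<8](π[a](σ[a=3](S))) → 2

== RESULT ==
a
3
3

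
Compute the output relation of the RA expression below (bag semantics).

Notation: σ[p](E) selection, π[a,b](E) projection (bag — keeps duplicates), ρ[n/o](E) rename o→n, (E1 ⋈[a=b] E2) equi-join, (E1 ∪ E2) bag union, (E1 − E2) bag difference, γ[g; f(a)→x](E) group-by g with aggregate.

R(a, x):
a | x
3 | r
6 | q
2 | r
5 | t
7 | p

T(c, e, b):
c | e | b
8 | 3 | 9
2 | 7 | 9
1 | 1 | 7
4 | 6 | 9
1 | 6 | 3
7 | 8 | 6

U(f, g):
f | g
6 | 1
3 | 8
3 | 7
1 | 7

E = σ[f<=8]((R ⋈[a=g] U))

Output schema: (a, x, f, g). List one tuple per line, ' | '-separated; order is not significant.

Row counts bottom-up:
  R → 5
  U → 4
  (R ⋈[a=g] U) → 2
  σ[f<=8]((R ⋈[a=g] U)) → 2

== RESULT ==
a | x | f | g
7 | p | 1 | 7
7 | p | 3 | 7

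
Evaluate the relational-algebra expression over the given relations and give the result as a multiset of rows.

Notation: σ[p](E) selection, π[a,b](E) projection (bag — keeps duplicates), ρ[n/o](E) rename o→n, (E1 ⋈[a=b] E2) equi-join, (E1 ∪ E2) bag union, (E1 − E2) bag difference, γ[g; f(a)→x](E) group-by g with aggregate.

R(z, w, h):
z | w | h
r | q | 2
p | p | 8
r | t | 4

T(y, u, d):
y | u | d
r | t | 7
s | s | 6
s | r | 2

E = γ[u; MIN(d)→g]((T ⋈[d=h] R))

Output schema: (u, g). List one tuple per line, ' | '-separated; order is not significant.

Subexpression sizes:
  T → 3
  R → 3
  (T ⋈[d=h] R) → 1
  γ[u; MIN(d)→g]((T ⋈[d=h] R)) → 1

== RESULT ==
u | g
r | 2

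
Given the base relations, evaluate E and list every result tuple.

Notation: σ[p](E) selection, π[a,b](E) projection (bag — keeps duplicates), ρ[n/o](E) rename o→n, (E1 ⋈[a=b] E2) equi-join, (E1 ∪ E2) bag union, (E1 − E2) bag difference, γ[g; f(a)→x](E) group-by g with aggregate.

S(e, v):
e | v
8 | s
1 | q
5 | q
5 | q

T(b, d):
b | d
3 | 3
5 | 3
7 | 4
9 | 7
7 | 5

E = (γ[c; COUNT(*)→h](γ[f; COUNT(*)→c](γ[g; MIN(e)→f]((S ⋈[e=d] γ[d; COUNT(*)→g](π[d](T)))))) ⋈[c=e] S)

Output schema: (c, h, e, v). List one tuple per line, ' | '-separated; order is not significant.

Subexpression sizes:
  S → 4
  T → 5
  π[d](T) → 5
  γ[d; COUNT(*)→g](π[d](T)) → 4
  (S ⋈[e=d] γ[d; COUNT(*)→g](π[d](T))) → 2
  γ[g; MIN(e)→f]((S ⋈[e=d] γ[d; COUNT(*)→g](π[d](T)))) → 1
  γ[f; COUNT(*)→c](γ[g; MIN(e)→f]((S ⋈[e=d] γ[d; COUNT(*)→g](π[d](T))))) → 1
  γ[c; COUNT(*)→h](γ[f; COUNT(*)→c](γ[g; MIN(e)→f]((S ⋈[e=d] γ[d; COUNT(*)→g](π[d](T)))))) → 1
  S → 4
  (γ[c; COUNT(*)→h](γ[f; COUNT(*)→c](γ[g; MIN(e)→f]((S ⋈[e=d] γ[d; COUNT(*)→g](π[d](T)))))) ⋈[c=e] S) → 1

== RESULT ==
c | h | e | v
1 | 1 | 1 | q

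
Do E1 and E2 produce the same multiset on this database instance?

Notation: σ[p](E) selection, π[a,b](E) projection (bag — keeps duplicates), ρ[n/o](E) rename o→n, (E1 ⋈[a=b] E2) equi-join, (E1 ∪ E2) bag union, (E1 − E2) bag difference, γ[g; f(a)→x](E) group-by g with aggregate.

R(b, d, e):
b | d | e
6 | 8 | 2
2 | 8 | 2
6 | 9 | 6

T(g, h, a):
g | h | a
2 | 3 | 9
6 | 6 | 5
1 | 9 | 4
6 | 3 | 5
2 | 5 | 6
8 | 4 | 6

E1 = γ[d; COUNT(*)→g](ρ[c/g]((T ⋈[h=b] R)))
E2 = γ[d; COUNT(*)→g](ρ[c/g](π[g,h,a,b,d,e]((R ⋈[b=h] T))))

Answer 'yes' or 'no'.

E1 row counts bottom-up:
  T → 6
  R → 3
  (T ⋈[h=b] R) → 2
  ρ[c/g]((T ⋈[h=b] R)) → 2
  γ[d; COUNT(*)→g](ρ[c/g]((T ⋈[h=b] R))) → 2
E2 row counts bottom-up:
  R → 3
  T → 6
  (R ⋈[b=h] T) → 2
  π[g,h,a,b,d,e]((R ⋈[b=h] T)) → 2
  ρ[c/g](π[g,h,a,b,d,e]((R ⋈[b=h] T))) → 2
  γ[d; COUNT(*)→g](ρ[c/g](π[g,h,a,b,d,e]((R ⋈[b=h] T)))) → 2

E1 and E2 produce the same multiset:
d | g
8 | 1
9 | 1

yes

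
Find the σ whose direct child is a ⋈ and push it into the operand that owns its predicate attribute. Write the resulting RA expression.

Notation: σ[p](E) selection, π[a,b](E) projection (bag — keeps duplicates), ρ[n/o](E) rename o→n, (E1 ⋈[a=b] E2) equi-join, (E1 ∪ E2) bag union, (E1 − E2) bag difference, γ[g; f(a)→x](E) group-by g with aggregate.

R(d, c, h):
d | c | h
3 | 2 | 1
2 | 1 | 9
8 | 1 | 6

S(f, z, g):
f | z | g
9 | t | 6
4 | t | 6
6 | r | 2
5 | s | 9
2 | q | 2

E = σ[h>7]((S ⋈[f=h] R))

σ filters on h, owned by the right side.
E' = (S ⋈[f=h] σ[h>7](R))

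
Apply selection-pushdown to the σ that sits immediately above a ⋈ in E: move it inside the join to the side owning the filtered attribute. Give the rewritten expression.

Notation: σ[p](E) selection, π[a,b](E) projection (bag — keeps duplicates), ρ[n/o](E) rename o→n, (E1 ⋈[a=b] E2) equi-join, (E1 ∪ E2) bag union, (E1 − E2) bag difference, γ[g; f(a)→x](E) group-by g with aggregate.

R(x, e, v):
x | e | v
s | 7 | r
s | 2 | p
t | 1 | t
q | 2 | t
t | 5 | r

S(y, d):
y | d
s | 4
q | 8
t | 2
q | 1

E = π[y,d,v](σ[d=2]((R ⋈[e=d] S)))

σ filters on d, owned by the right side.
E' = π[y,d,v]((R ⋈[e=d] σ[d=2](S)))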